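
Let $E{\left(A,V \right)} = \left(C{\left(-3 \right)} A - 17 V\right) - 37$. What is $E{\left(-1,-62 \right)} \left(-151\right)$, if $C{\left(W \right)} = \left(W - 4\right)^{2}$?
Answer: $-146168$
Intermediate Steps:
$C{\left(W \right)} = \left(-4 + W\right)^{2}$
$E{\left(A,V \right)} = -37 - 17 V + 49 A$ ($E{\left(A,V \right)} = \left(\left(-4 - 3\right)^{2} A - 17 V\right) - 37 = \left(\left(-7\right)^{2} A - 17 V\right) - 37 = \left(49 A - 17 V\right) - 37 = \left(- 17 V + 49 A\right) - 37 = -37 - 17 V + 49 A$)
$E{\left(-1,-62 \right)} \left(-151\right) = \left(-37 - -1054 + 49 \left(-1\right)\right) \left(-151\right) = \left(-37 + 1054 - 49\right) \left(-151\right) = 968 \left(-151\right) = -146168$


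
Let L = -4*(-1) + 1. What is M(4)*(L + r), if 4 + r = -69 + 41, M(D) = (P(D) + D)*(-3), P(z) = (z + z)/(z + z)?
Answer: 405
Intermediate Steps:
P(z) = 1 (P(z) = (2*z)/((2*z)) = (2*z)*(1/(2*z)) = 1)
L = 5 (L = 4 + 1 = 5)
M(D) = -3 - 3*D (M(D) = (1 + D)*(-3) = -3 - 3*D)
r = -32 (r = -4 + (-69 + 41) = -4 - 28 = -32)
M(4)*(L + r) = (-3 - 3*4)*(5 - 32) = (-3 - 12)*(-27) = -15*(-27) = 405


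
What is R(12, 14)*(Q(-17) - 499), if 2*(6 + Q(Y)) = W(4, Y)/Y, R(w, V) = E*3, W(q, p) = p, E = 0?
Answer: 0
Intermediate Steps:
R(w, V) = 0 (R(w, V) = 0*3 = 0)
Q(Y) = -11/2 (Q(Y) = -6 + (Y/Y)/2 = -6 + (½)*1 = -6 + ½ = -11/2)
R(12, 14)*(Q(-17) - 499) = 0*(-11/2 - 499) = 0*(-1009/2) = 0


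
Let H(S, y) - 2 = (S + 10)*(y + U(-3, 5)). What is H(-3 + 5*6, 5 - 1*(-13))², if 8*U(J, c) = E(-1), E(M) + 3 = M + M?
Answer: 26615281/64 ≈ 4.1586e+5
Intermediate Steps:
E(M) = -3 + 2*M (E(M) = -3 + (M + M) = -3 + 2*M)
U(J, c) = -5/8 (U(J, c) = (-3 + 2*(-1))/8 = (-3 - 2)/8 = (⅛)*(-5) = -5/8)
H(S, y) = 2 + (10 + S)*(-5/8 + y) (H(S, y) = 2 + (S + 10)*(y - 5/8) = 2 + (10 + S)*(-5/8 + y))
H(-3 + 5*6, 5 - 1*(-13))² = (-17/4 + 10*(5 - 1*(-13)) - 5*(-3 + 5*6)/8 + (-3 + 5*6)*(5 - 1*(-13)))² = (-17/4 + 10*(5 + 13) - 5*(-3 + 30)/8 + (-3 + 30)*(5 + 13))² = (-17/4 + 10*18 - 5/8*27 + 27*18)² = (-17/4 + 180 - 135/8 + 486)² = (5159/8)² = 26615281/64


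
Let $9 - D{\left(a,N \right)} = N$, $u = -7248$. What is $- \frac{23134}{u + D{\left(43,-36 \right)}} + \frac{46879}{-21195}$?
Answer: $\frac{50885231}{50889195} \approx 0.99992$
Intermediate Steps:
$D{\left(a,N \right)} = 9 - N$
$- \frac{23134}{u + D{\left(43,-36 \right)}} + \frac{46879}{-21195} = - \frac{23134}{-7248 + \left(9 - -36\right)} + \frac{46879}{-21195} = - \frac{23134}{-7248 + \left(9 + 36\right)} + 46879 \left(- \frac{1}{21195}\right) = - \frac{23134}{-7248 + 45} - \frac{46879}{21195} = - \frac{23134}{-7203} - \frac{46879}{21195} = \left(-23134\right) \left(- \frac{1}{7203}\right) - \frac{46879}{21195} = \frac{23134}{7203} - \frac{46879}{21195} = \frac{50885231}{50889195}$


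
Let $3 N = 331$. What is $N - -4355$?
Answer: $\frac{13396}{3} \approx 4465.3$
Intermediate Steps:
$N = \frac{331}{3}$ ($N = \frac{1}{3} \cdot 331 = \frac{331}{3} \approx 110.33$)
$N - -4355 = \frac{331}{3} - -4355 = \frac{331}{3} + 4355 = \frac{13396}{3}$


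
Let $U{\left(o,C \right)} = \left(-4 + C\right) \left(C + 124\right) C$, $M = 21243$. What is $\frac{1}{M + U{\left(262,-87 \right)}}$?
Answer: $\frac{1}{314172} \approx 3.183 \cdot 10^{-6}$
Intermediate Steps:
$U{\left(o,C \right)} = C \left(-4 + C\right) \left(124 + C\right)$ ($U{\left(o,C \right)} = \left(-4 + C\right) \left(124 + C\right) C = C \left(-4 + C\right) \left(124 + C\right)$)
$\frac{1}{M + U{\left(262,-87 \right)}} = \frac{1}{21243 - 87 \left(-496 + \left(-87\right)^{2} + 120 \left(-87\right)\right)} = \frac{1}{21243 - 87 \left(-496 + 7569 - 10440\right)} = \frac{1}{21243 - -292929} = \frac{1}{21243 + 292929} = \frac{1}{314172}$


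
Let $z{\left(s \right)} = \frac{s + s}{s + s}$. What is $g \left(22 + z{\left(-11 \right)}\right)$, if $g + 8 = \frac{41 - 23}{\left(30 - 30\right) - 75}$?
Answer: $- \frac{4738}{25} \approx -189.52$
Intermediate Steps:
$g = - \frac{206}{25}$ ($g = -8 + \frac{41 - 23}{\left(30 - 30\right) - 75} = -8 + \frac{18}{\left(30 - 30\right) - 75} = -8 + \frac{18}{0 - 75} = -8 + \frac{18}{-75} = -8 + 18 \left(- \frac{1}{75}\right) = -8 - \frac{6}{25} = - \frac{206}{25} \approx -8.24$)
$z{\left(s \right)} = 1$ ($z{\left(s \right)} = \frac{2 s}{2 s} = 2 s \frac{1}{2 s} = 1$)
$g \left(22 + z{\left(-11 \right)}\right) = - \frac{206 \left(22 + 1\right)}{25} = \left(- \frac{206}{25}\right) 23 = - \frac{4738}{25}$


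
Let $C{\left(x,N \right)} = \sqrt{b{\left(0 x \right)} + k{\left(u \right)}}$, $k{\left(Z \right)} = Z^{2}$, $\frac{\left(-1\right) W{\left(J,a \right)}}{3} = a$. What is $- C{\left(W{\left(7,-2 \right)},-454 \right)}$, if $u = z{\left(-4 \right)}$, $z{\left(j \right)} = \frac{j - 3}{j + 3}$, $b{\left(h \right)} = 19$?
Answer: $- 2 \sqrt{17} \approx -8.2462$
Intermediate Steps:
$W{\left(J,a \right)} = - 3 a$
$z{\left(j \right)} = \frac{-3 + j}{3 + j}$
$u = 7$ ($u = \frac{-3 - 4}{3 - 4} = \frac{1}{-1} \left(-7\right) = \left(-1\right) \left(-7\right) = 7$)
$C{\left(x,N \right)} = 2 \sqrt{17}$ ($C{\left(x,N \right)} = \sqrt{19 + 7^{2}} = \sqrt{19 + 49} = \sqrt{68} = 2 \sqrt{17}$)
$- C{\left(W{\left(7,-2 \right)},-454 \right)} = - 2 \sqrt{17}$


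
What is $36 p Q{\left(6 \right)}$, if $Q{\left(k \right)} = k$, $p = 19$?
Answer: $4104$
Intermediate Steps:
$36 p Q{\left(6 \right)} = 36 \cdot 19 \cdot 6 = 684 \cdot 6 = 4104$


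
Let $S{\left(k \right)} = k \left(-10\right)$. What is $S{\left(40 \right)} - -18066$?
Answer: $17666$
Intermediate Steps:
$S{\left(k \right)} = - 10 k$
$S{\left(40 \right)} - -18066 = \left(-10\right) 40 - -18066 = -400 + 18066 = 17666$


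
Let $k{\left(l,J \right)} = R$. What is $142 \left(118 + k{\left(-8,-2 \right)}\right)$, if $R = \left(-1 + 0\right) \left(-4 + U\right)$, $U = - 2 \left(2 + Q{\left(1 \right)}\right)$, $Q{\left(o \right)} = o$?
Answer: $18176$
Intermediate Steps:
$U = -6$ ($U = - 2 \left(2 + 1\right) = \left(-2\right) 3 = -6$)
$R = 10$ ($R = \left(-1 + 0\right) \left(-4 - 6\right) = \left(-1\right) \left(-10\right) = 10$)
$k{\left(l,J \right)} = 10$
$142 \left(118 + k{\left(-8,-2 \right)}\right) = 142 \left(118 + 10\right) = 142 \cdot 128 = 18176$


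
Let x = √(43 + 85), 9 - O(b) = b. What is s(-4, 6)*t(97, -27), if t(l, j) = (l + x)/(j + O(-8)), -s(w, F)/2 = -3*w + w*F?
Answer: -1164/5 - 96*√2/5 ≈ -259.95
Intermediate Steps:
O(b) = 9 - b
x = 8*√2 (x = √128 = 8*√2 ≈ 11.314)
s(w, F) = 6*w - 2*F*w (s(w, F) = -2*(-3*w + w*F) = -2*(-3*w + F*w) = 6*w - 2*F*w)
t(l, j) = (l + 8*√2)/(17 + j) (t(l, j) = (l + 8*√2)/(j + (9 - 1*(-8))) = (l + 8*√2)/(j + (9 + 8)) = (l + 8*√2)/(j + 17) = (l + 8*√2)/(17 + j))
s(-4, 6)*t(97, -27) = (2*(-4)*(3 - 1*6))*((97 + 8*√2)/(17 - 27)) = (2*(-4)*(3 - 6))*((97 + 8*√2)/(-10)) = (2*(-4)*(-3))*(-(97 + 8*√2)/10) = 24*(-97/10 - 4*√2/5) = -1164/5 - 96*√2/5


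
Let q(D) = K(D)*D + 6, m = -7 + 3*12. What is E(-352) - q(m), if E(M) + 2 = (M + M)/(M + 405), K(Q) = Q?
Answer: -45701/53 ≈ -862.28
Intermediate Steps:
E(M) = -2 + 2*M/(405 + M) (E(M) = -2 + (M + M)/(M + 405) = -2 + (2*M)/(405 + M) = -2 + 2*M/(405 + M))
m = 29 (m = -7 + 36 = 29)
q(D) = 6 + D² (q(D) = D*D + 6 = D² + 6 = 6 + D²)
E(-352) - q(m) = -810/(405 - 352) - (6 + 29²) = -810/53 - (6 + 841) = -810*1/53 - 1*847 = -810/53 - 847 = -45701/53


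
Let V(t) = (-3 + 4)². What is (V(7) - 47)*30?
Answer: -1380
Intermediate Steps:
V(t) = 1 (V(t) = 1² = 1)
(V(7) - 47)*30 = (1 - 47)*30 = -46*30 = -1380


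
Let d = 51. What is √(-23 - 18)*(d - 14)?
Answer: 37*I*√41 ≈ 236.92*I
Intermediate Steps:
√(-23 - 18)*(d - 14) = √(-23 - 18)*(51 - 14) = √(-41)*37 = (I*√41)*37 = 37*I*√41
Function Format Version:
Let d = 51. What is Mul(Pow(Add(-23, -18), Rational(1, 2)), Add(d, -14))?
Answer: Mul(37, I, Pow(41, Rational(1, 2))) ≈ Mul(236.92, I)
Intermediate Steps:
Mul(Pow(Add(-23, -18), Rational(1, 2)), Add(d, -14)) = Mul(Pow(Add(-23, -18), Rational(1, 2)), Add(51, -14)) = Mul(Pow(-41, Rational(1, 2)), 37) = Mul(Mul(I, Pow(41, Rational(1, 2))), 37) = Mul(37, I, Pow(41, Rational(1, 2)))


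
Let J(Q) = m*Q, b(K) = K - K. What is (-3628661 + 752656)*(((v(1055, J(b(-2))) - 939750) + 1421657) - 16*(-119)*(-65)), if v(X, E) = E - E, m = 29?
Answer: -1030032562735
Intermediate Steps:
b(K) = 0
J(Q) = 29*Q
v(X, E) = 0
(-3628661 + 752656)*(((v(1055, J(b(-2))) - 939750) + 1421657) - 16*(-119)*(-65)) = (-3628661 + 752656)*(((0 - 939750) + 1421657) - 16*(-119)*(-65)) = -2876005*((-939750 + 1421657) + 1904*(-65)) = -2876005*(481907 - 123760) = -2876005*358147 = -1030032562735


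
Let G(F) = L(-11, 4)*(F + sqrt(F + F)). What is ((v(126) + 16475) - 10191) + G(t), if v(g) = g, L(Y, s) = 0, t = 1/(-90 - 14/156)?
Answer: 6410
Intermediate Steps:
t = -78/7027 (t = 1/(-90 - 14*1/156) = 1/(-90 - 7/78) = 1/(-7027/78) = -78/7027 ≈ -0.011100)
G(F) = 0 (G(F) = 0*(F + sqrt(F + F)) = 0*(F + sqrt(2*F)) = 0*(F + sqrt(2)*sqrt(F)) = 0)
((v(126) + 16475) - 10191) + G(t) = ((126 + 16475) - 10191) + 0 = (16601 - 10191) + 0 = 6410 + 0 = 6410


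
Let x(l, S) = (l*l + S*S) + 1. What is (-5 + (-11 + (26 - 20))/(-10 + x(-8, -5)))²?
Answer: 6561/256 ≈ 25.629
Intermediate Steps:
x(l, S) = 1 + S² + l² (x(l, S) = (l² + S²) + 1 = (S² + l²) + 1 = 1 + S² + l²)
(-5 + (-11 + (26 - 20))/(-10 + x(-8, -5)))² = (-5 + (-11 + (26 - 20))/(-10 + (1 + (-5)² + (-8)²)))² = (-5 + (-11 + 6)/(-10 + (1 + 25 + 64)))² = (-5 - 5/(-10 + 90))² = (-5 - 5/80)² = (-5 - 5*1/80)² = (-5 - 1/16)² = (-81/16)² = 6561/256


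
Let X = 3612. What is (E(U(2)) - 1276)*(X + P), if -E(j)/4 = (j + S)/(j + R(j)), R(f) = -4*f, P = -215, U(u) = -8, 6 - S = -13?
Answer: -26044799/6 ≈ -4.3408e+6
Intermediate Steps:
S = 19 (S = 6 - 1*(-13) = 6 + 13 = 19)
E(j) = 4*(19 + j)/(3*j) (E(j) = -4*(j + 19)/(j - 4*j) = -4*(19 + j)/((-3*j)) = -4*(19 + j)*(-1/(3*j)) = -(-4)*(19 + j)/(3*j) = 4*(19 + j)/(3*j))
(E(U(2)) - 1276)*(X + P) = ((4/3)*(19 - 8)/(-8) - 1276)*(3612 - 215) = ((4/3)*(-1/8)*11 - 1276)*3397 = (-11/6 - 1276)*3397 = -7667/6*3397 = -26044799/6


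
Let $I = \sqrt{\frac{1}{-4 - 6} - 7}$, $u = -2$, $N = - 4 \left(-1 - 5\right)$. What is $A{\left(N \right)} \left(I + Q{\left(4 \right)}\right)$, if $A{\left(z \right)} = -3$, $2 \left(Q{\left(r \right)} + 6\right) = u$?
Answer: $21 - \frac{3 i \sqrt{710}}{10} \approx 21.0 - 7.9937 i$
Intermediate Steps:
$N = 24$ ($N = \left(-4\right) \left(-6\right) = 24$)
$Q{\left(r \right)} = -7$ ($Q{\left(r \right)} = -6 + \frac{1}{2} \left(-2\right) = -6 - 1 = -7$)
$I = \frac{i \sqrt{710}}{10}$ ($I = \sqrt{\frac{1}{-10} - 7} = \sqrt{- \frac{1}{10} - 7} = \sqrt{- \frac{71}{10}} = \frac{i \sqrt{710}}{10} \approx 2.6646 i$)
$A{\left(N \right)} \left(I + Q{\left(4 \right)}\right) = - 3 \left(\frac{i \sqrt{710}}{10} - 7\right) = - 3 \left(-7 + \frac{i \sqrt{710}}{10}\right) = 21 - \frac{3 i \sqrt{710}}{10}$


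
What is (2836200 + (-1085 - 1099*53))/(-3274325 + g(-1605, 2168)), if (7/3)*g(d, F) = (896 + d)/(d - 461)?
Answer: -40159065016/47353286023 ≈ -0.84807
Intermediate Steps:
g(d, F) = 3*(896 + d)/(7*(-461 + d)) (g(d, F) = 3*((896 + d)/(d - 461))/7 = 3*((896 + d)/(-461 + d))/7 = 3*(896 + d)/(7*(-461 + d)))
(2836200 + (-1085 - 1099*53))/(-3274325 + g(-1605, 2168)) = (2836200 + (-1085 - 1099*53))/(-3274325 + 3*(896 - 1605)/(7*(-461 - 1605))) = (2836200 + (-1085 - 58247))/(-3274325 + (3/7)*(-709)/(-2066)) = (2836200 - 59332)/(-3274325 + (3/7)*(-1/2066)*(-709)) = 2776868/(-3274325 + 2127/14462) = 2776868/(-47353286023/14462) = 2776868*(-14462/47353286023) = -40159065016/47353286023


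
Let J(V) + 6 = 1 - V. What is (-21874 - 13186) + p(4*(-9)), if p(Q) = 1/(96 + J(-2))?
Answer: -3260579/93 ≈ -35060.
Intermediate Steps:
J(V) = -5 - V (J(V) = -6 + (1 - V) = -5 - V)
p(Q) = 1/93 (p(Q) = 1/(96 + (-5 - 1*(-2))) = 1/(96 + (-5 + 2)) = 1/(96 - 3) = 1/93)
(-21874 - 13186) + p(4*(-9)) = (-21874 - 13186) + 1/93 = -35060 + 1/93 = -3260579/93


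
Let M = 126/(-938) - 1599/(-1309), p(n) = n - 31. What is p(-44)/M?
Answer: -2192575/31784 ≈ -68.984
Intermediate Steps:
p(n) = -31 + n
M = 95352/87703 (M = 126*(-1/938) - 1599*(-1/1309) = -9/67 + 1599/1309 = 95352/87703 ≈ 1.0872)
p(-44)/M = (-31 - 44)/(95352/87703) = -75*87703/95352 = -2192575/31784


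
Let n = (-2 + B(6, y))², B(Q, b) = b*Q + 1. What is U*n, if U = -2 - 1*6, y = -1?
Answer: -392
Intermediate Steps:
B(Q, b) = 1 + Q*b (B(Q, b) = Q*b + 1 = 1 + Q*b)
U = -8 (U = -2 - 6 = -8)
n = 49 (n = (-2 + (1 + 6*(-1)))² = (-2 + (1 - 6))² = (-2 - 5)² = (-7)² = 49)
U*n = -8*49 = -392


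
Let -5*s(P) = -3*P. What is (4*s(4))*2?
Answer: 96/5 ≈ 19.200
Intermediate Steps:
s(P) = 3*P/5 (s(P) = -(-3)*P/5 = 3*P/5)
(4*s(4))*2 = (4*((⅗)*4))*2 = (4*(12/5))*2 = (48/5)*2 = 96/5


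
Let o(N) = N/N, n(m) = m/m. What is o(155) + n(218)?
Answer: 2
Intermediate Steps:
n(m) = 1
o(N) = 1
o(155) + n(218) = 1 + 1 = 2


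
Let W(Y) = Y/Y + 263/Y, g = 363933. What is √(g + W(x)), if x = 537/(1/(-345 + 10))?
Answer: √11777708859859965/179895 ≈ 603.27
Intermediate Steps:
x = -179895 (x = 537/(1/(-335)) = 537/(-1/335) = 537*(-335) = -179895)
W(Y) = 1 + 263/Y
√(g + W(x)) = √(363933 + (263 - 179895)/(-179895)) = √(363933 - 1/179895*(-179632)) = √(363933 + 179632/179895) = √(65469906667/179895) = √11777708859859965/179895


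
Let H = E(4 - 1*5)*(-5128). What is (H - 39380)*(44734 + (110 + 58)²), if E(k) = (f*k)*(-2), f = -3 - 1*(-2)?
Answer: -2124828792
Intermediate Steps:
f = -1 (f = -3 + 2 = -1)
E(k) = 2*k (E(k) = -k*(-2) = 2*k)
H = 10256 (H = (2*(4 - 1*5))*(-5128) = (2*(4 - 5))*(-5128) = (2*(-1))*(-5128) = -2*(-5128) = 10256)
(H - 39380)*(44734 + (110 + 58)²) = (10256 - 39380)*(44734 + (110 + 58)²) = -29124*(44734 + 168²) = -29124*(44734 + 28224) = -29124*72958 = -2124828792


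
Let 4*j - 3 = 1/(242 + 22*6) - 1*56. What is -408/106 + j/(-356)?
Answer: -107594991/28226528 ≈ -3.8118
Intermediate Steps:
j = -19821/1496 (j = ¾ + (1/(242 + 22*6) - 1*56)/4 = ¾ + (1/(242 + 132) - 56)/4 = ¾ + (1/374 - 56)/4 = ¾ + (¼)*(-20943/374) = ¾ - 20943/1496 = -19821/1496 ≈ -13.249)
-408/106 + j/(-356) = -408/106 - 19821/1496/(-356) = -408*1/106 - 19821/1496*(-1/356) = -204/53 + 19821/532576 = -107594991/28226528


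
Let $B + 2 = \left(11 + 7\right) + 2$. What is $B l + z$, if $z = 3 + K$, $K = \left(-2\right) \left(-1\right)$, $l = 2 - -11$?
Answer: $239$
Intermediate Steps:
$B = 18$ ($B = -2 + \left(\left(11 + 7\right) + 2\right) = -2 + \left(18 + 2\right) = -2 + 20 = 18$)
$l = 13$ ($l = 2 + 11 = 13$)
$K = 2$
$z = 5$ ($z = 3 + 2 = 5$)
$B l + z = 18 \cdot 13 + 5 = 234 + 5 = 239$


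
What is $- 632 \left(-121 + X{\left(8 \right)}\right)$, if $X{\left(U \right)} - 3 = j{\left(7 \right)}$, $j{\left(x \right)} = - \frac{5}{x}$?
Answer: $\frac{525192}{7} \approx 75027.0$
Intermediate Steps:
$X{\left(U \right)} = \frac{16}{7}$ ($X{\left(U \right)} = 3 - \frac{5}{7} = \frac{16}{7}$)
$- 632 \left(-121 + X{\left(8 \right)}\right) = - 632 \left(-121 + \frac{16}{7}\right) = \left(-632\right) \left(- \frac{831}{7}\right) = \frac{525192}{7}$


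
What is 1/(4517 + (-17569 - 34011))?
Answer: -1/47063 ≈ -2.1248e-5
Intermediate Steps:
1/(4517 + (-17569 - 34011)) = 1/(4517 - 51580) = 1/(-47063) = -1/47063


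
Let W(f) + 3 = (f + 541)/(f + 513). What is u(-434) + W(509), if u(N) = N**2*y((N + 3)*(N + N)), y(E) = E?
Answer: 5143980510560/73 ≈ 7.0465e+10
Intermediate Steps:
W(f) = -3 + (541 + f)/(513 + f) (W(f) = -3 + (f + 541)/(f + 513) = -3 + (541 + f)/(513 + f))
u(N) = 2*N**3*(3 + N) (u(N) = N**2*((N + 3)*(N + N)) = N**2*((3 + N)*(2*N)) = N**2*(2*N*(3 + N)) = 2*N**3*(3 + N))
u(-434) + W(509) = 2*(-434)**3*(3 - 434) + 2*(-499 - 1*509)/(513 + 509) = 2*(-81746504)*(-431) + 2*(-499 - 509)/1022 = 70465486448 + 2*(1/1022)*(-1008) = 70465486448 - 144/73 = 5143980510560/73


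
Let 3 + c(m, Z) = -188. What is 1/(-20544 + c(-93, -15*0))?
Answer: -1/20735 ≈ -4.8228e-5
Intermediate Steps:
c(m, Z) = -191 (c(m, Z) = -3 - 188 = -191)
1/(-20544 + c(-93, -15*0)) = 1/(-20544 - 191) = 1/(-20735) = -1/20735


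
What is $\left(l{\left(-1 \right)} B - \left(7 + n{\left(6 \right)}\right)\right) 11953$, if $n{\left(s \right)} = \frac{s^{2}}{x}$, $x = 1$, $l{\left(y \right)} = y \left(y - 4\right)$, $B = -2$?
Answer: $-633509$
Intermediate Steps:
$l{\left(y \right)} = y \left(-4 + y\right)$
$n{\left(s \right)} = s^{2}$ ($n{\left(s \right)} = \frac{s^{2}}{1} = s^{2} \cdot 1 = s^{2}$)
$\left(l{\left(-1 \right)} B - \left(7 + n{\left(6 \right)}\right)\right) 11953 = \left(- (-4 - 1) \left(-2\right) - 43\right) 11953 = \left(\left(-1\right) \left(-5\right) \left(-2\right) - 43\right) 11953 = \left(5 \left(-2\right) - 43\right) 11953 = \left(-10 - 43\right) 11953 = \left(-53\right) 11953 = -633509$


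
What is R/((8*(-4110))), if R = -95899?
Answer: 95899/32880 ≈ 2.9166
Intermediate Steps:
R/((8*(-4110))) = -95899/(8*(-4110)) = -95899/(-32880) = -95899*(-1/32880) = 95899/32880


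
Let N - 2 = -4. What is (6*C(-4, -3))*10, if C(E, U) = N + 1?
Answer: -60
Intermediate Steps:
N = -2 (N = 2 - 4 = -2)
C(E, U) = -1 (C(E, U) = -2 + 1 = -1)
(6*C(-4, -3))*10 = (6*(-1))*10 = -6*10 = -60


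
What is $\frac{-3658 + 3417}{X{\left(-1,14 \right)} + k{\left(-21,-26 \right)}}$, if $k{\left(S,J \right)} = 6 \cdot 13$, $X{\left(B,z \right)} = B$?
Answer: $- \frac{241}{77} \approx -3.1299$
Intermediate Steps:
$k{\left(S,J \right)} = 78$
$\frac{-3658 + 3417}{X{\left(-1,14 \right)} + k{\left(-21,-26 \right)}} = \frac{-3658 + 3417}{-1 + 78} = - \frac{241}{77}$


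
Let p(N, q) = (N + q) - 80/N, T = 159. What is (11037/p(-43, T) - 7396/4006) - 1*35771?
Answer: -362186853975/10151204 ≈ -35679.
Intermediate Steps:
p(N, q) = N + q - 80/N
(11037/p(-43, T) - 7396/4006) - 1*35771 = (11037/(-43 + 159 - 80/(-43)) - 7396/4006) - 1*35771 = (11037/(-43 + 159 - 80*(-1/43)) - 7396*1/4006) - 35771 = (11037/(-43 + 159 + 80/43) - 3698/2003) - 35771 = (11037/(5068/43) - 3698/2003) - 35771 = (11037*(43/5068) - 3698/2003) - 35771 = (474591/5068 - 3698/2003) - 35771 = 931864309/10151204 - 35771 = -362186853975/10151204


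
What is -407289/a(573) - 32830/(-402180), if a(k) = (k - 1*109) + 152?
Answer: -8189163337/12387144 ≈ -661.10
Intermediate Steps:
a(k) = 43 + k (a(k) = (k - 109) + 152 = (-109 + k) + 152 = 43 + k)
-407289/a(573) - 32830/(-402180) = -407289/(43 + 573) - 32830/(-402180) = -407289/616 - 32830*(-1/402180) = -407289*1/616 + 3283/40218 = -407289/616 + 3283/40218 = -8189163337/12387144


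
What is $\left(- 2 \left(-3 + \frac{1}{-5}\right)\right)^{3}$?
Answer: $\frac{32768}{125} \approx 262.14$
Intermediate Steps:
$\left(- 2 \left(-3 + \frac{1}{-5}\right)\right)^{3} = \left(- 2 \left(-3 - \frac{1}{5}\right)\right)^{3} = \left(\left(-2\right) \left(- \frac{16}{5}\right)\right)^{3} = \left(\frac{32}{5}\right)^{3} = \frac{32768}{125}$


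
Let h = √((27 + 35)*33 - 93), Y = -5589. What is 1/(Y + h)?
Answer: -621/3470552 - √217/10411656 ≈ -0.00018035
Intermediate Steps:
h = 3*√217 (h = √(62*33 - 93) = √(2046 - 93) = √1953 = 3*√217 ≈ 44.193)
1/(Y + h) = 1/(-5589 + 3*√217)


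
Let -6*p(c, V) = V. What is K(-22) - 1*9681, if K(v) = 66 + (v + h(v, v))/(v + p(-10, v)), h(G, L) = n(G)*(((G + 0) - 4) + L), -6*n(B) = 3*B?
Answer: -9585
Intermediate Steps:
n(B) = -B/2
p(c, V) = -V/6
h(G, L) = -G*(-4 + G + L)/2 (h(G, L) = (-G/2)*(((G + 0) - 4) + L) = (-G/2)*((G - 4) + L) = (-G/2)*((-4 + G) + L) = (-G/2)*(-4 + G + L) = -G*(-4 + G + L)/2)
K(v) = 66 + 6*(v + v*(4 - 2*v)/2)/(5*v) (K(v) = 66 + (v + v*(4 - v - v)/2)/(v - v/6) = 66 + (v + v*(4 - 2*v)/2)/((5*v/6)) = 66 + (v + v*(4 - 2*v)/2)*(6/(5*v)) = 66 + 6*(v + v*(4 - 2*v)/2)/(5*v))
K(-22) - 1*9681 = (348/5 - 6/5*(-22)) - 1*9681 = (348/5 + 132/5) - 9681 = 96 - 9681 = -9585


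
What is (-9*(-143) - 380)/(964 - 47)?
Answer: 907/917 ≈ 0.98909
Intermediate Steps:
(-9*(-143) - 380)/(964 - 47) = (1287 - 380)/917 = 907*(1/917) = 907/917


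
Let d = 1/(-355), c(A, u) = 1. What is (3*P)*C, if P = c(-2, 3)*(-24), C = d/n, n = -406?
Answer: -36/72065 ≈ -0.00049955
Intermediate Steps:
d = -1/355 ≈ -0.0028169
C = 1/144130 (C = -1/355/(-406) = -1/355*(-1/406) = 1/144130 ≈ 6.9382e-6)
P = -24 (P = 1*(-24) = -24)
(3*P)*C = (3*(-24))*(1/144130) = -72*1/144130 = -36/72065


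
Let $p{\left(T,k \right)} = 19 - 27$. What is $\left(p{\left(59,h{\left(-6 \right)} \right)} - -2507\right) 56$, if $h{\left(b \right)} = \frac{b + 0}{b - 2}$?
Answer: $139944$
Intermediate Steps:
$h{\left(b \right)} = \frac{b}{-2 + b}$
$p{\left(T,k \right)} = -8$
$\left(p{\left(59,h{\left(-6 \right)} \right)} - -2507\right) 56 = \left(-8 - -2507\right) 56 = \left(-8 + 2507\right) 56 = 2499 \cdot 56 = 139944$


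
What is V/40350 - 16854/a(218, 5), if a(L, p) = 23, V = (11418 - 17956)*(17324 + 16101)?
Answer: -114126197/18561 ≈ -6148.7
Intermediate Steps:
V = -218532650 (V = -6538*33425 = -218532650)
V/40350 - 16854/a(218, 5) = -218532650/40350 - 16854/23 = -218532650*1/40350 - 16854*1/23 = -4370653/807 - 16854/23 = -114126197/18561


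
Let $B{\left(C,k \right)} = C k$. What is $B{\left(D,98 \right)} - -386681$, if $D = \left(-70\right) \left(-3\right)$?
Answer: $407261$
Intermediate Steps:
$D = 210$
$B{\left(D,98 \right)} - -386681 = 210 \cdot 98 - -386681 = 20580 + 386681 = 407261$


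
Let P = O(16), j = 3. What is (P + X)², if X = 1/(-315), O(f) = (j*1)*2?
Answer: 3568321/99225 ≈ 35.962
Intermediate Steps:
O(f) = 6 (O(f) = (3*1)*2 = 3*2 = 6)
P = 6
X = -1/315 ≈ -0.0031746
(P + X)² = (6 - 1/315)² = (1889/315)² = 3568321/99225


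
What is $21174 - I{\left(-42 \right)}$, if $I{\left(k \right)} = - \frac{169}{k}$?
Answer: $\frac{889139}{42} \approx 21170.0$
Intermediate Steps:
$21174 - I{\left(-42 \right)} = 21174 - - \frac{169}{-42} = 21174 - \left(-169\right) \left(- \frac{1}{42}\right) = 21174 - \frac{169}{42} = \frac{889139}{42}$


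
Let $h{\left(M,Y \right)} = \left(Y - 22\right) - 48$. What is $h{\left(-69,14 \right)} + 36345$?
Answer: $36289$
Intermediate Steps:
$h{\left(M,Y \right)} = -70 + Y$ ($h{\left(M,Y \right)} = \left(-22 + Y\right) - 48 = -70 + Y$)
$h{\left(-69,14 \right)} + 36345 = \left(-70 + 14\right) + 36345 = -56 + 36345 = 36289$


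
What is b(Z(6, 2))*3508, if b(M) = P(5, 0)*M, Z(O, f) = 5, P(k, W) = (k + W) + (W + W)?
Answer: 87700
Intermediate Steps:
P(k, W) = k + 3*W (P(k, W) = (W + k) + 2*W = k + 3*W)
b(M) = 5*M (b(M) = (5 + 3*0)*M = (5 + 0)*M = 5*M)
b(Z(6, 2))*3508 = (5*5)*3508 = 25*3508 = 87700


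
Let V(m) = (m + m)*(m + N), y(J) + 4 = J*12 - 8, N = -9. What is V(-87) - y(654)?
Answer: 8868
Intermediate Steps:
y(J) = -12 + 12*J (y(J) = -4 + (J*12 - 8) = -4 + (12*J - 8) = -4 + (-8 + 12*J) = -12 + 12*J)
V(m) = 2*m*(-9 + m) (V(m) = (m + m)*(m - 9) = (2*m)*(-9 + m) = 2*m*(-9 + m))
V(-87) - y(654) = 2*(-87)*(-9 - 87) - (-12 + 12*654) = 2*(-87)*(-96) - (-12 + 7848) = 16704 - 1*7836 = 16704 - 7836 = 8868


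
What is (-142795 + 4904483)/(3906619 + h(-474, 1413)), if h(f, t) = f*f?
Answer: 4761688/4131295 ≈ 1.1526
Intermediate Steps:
h(f, t) = f²
(-142795 + 4904483)/(3906619 + h(-474, 1413)) = (-142795 + 4904483)/(3906619 + (-474)²) = 4761688/(3906619 + 224676) = 4761688/4131295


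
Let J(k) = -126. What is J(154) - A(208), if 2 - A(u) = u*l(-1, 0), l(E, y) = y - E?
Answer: 80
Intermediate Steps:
A(u) = 2 - u (A(u) = 2 - u*(0 - 1*(-1)) = 2 - u*(0 + 1) = 2 - u)
J(154) - A(208) = -126 - (2 - 1*208) = -126 - (2 - 208) = -126 - 1*(-206) = -126 + 206 = 80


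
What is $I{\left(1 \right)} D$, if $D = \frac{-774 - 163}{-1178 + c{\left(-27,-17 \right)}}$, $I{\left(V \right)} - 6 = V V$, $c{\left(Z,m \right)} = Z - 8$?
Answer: $\frac{6559}{1213} \approx 5.4073$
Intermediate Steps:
$c{\left(Z,m \right)} = -8 + Z$ ($c{\left(Z,m \right)} = Z - 8 = -8 + Z$)
$I{\left(V \right)} = 6 + V^{2}$ ($I{\left(V \right)} = 6 + V V = 6 + V^{2}$)
$D = \frac{937}{1213}$ ($D = \frac{-774 - 163}{-1178 - 35} = - \frac{937}{-1178 - 35} = - \frac{937}{-1213} = \left(-937\right) \left(- \frac{1}{1213}\right) = \frac{937}{1213} \approx 0.77246$)
$I{\left(1 \right)} D = \left(6 + 1^{2}\right) \frac{937}{1213} = \left(6 + 1\right) \frac{937}{1213} = 7 \cdot \frac{937}{1213} = \frac{6559}{1213}$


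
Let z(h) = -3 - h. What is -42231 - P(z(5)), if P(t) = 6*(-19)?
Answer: -42117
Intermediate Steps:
P(t) = -114
-42231 - P(z(5)) = -42231 - 1*(-114) = -42231 + 114 = -42117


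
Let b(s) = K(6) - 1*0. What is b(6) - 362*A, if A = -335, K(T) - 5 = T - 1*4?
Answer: 121277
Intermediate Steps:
K(T) = 1 + T (K(T) = 5 + (T - 1*4) = 5 + (T - 4) = 5 + (-4 + T) = 1 + T)
b(s) = 7 (b(s) = (1 + 6) - 1*0 = 7 + 0 = 7)
b(6) - 362*A = 7 - 362*(-335) = 7 + 121270 = 121277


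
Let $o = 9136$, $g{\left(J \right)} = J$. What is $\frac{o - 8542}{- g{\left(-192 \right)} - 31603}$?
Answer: $- \frac{594}{31411} \approx -0.018911$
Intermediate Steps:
$\frac{o - 8542}{- g{\left(-192 \right)} - 31603} = \frac{9136 - 8542}{\left(-1\right) \left(-192\right) - 31603} = \frac{594}{192 - 31603} = \frac{594}{-31411} = 594 \left(- \frac{1}{31411}\right) = - \frac{594}{31411}$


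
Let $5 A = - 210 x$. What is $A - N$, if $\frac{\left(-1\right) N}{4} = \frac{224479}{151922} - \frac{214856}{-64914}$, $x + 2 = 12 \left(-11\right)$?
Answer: $\frac{376293427762}{66634221} \approx 5647.1$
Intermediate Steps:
$x = -134$ ($x = -2 + 12 \left(-11\right) = -2 - 132 = -134$)
$N = - \frac{1276031974}{66634221}$ ($N = - 4 \left(\frac{224479}{151922} - \frac{214856}{-64914}\right) = - 4 \left(224479 \cdot \frac{1}{151922} - - \frac{107428}{32457}\right) = - 4 \left(\frac{6067}{4106} + \frac{107428}{32457}\right) = \left(-4\right) \frac{638015987}{133268442} = - \frac{1276031974}{66634221} \approx -19.15$)
$A = 5628$ ($A = \frac{\left(-210\right) \left(-134\right)}{5} = \frac{1}{5} \cdot 28140 = 5628$)
$A - N = 5628 - - \frac{1276031974}{66634221} = 5628 + \frac{1276031974}{66634221} = \frac{376293427762}{66634221}$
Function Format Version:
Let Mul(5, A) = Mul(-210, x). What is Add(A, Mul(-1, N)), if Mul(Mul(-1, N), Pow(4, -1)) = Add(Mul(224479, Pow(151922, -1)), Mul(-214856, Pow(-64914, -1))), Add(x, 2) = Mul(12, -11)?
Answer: Rational(376293427762, 66634221) ≈ 5647.1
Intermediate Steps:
x = -134 (x = Add(-2, Mul(12, -11)) = Add(-2, -132) = -134)
N = Rational(-1276031974, 66634221) (N = Mul(-4, Add(Mul(224479, Pow(151922, -1)), Mul(-214856, Pow(-64914, -1)))) = Mul(-4, Add(Mul(224479, Rational(1, 151922)), Mul(-214856, Rational(-1, 64914)))) = Mul(-4, Add(Rational(6067, 4106), Rational(107428, 32457))) = Mul(-4, Rational(638015987, 133268442)) = Rational(-1276031974, 66634221) ≈ -19.150)
A = 5628 (A = Mul(Rational(1, 5), Mul(-210, -134)) = Mul(Rational(1, 5), 28140) = 5628)
Add(A, Mul(-1, N)) = Add(5628, Mul(-1, Rational(-1276031974, 66634221))) = Add(5628, Rational(1276031974, 66634221)) = Rational(376293427762, 66634221)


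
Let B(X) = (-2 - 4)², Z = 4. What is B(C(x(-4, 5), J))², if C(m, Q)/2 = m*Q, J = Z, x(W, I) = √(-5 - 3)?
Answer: 1296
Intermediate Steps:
x(W, I) = 2*I*√2 (x(W, I) = √(-8) = 2*I*√2)
J = 4
C(m, Q) = 2*Q*m (C(m, Q) = 2*(m*Q) = 2*(Q*m) = 2*Q*m)
B(X) = 36 (B(X) = (-6)² = 36)
B(C(x(-4, 5), J))² = 36² = 1296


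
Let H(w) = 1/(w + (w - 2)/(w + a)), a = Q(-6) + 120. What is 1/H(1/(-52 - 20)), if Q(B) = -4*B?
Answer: -20807/746424 ≈ -0.027876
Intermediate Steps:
a = 144 (a = -4*(-6) + 120 = 24 + 120 = 144)
H(w) = 1/(w + (-2 + w)/(144 + w)) (H(w) = 1/(w + (w - 2)/(w + 144)) = 1/(w + (-2 + w)/(144 + w)))
1/H(1/(-52 - 20)) = 1/((144 + 1/(-52 - 20))/(-2 + (1/(-52 - 20))² + 145/(-52 - 20))) = 1/((144 + 1/(-72))/(-2 + (1/(-72))² + 145/(-72))) = 1/((144 - 1/72)/(-2 + (-1/72)² + 145*(-1/72))) = 1/((10367/72)/(-2 + 1/5184 - 145/72)) = 1/((10367/72)/(-20807/5184)) = 1/(-5184/20807*10367/72) = 1/(-746424/20807) = -20807/746424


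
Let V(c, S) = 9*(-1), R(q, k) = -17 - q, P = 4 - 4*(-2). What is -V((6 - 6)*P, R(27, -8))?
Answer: 9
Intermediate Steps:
P = 12 (P = 4 + 8 = 12)
V(c, S) = -9
-V((6 - 6)*P, R(27, -8)) = -1*(-9) = 9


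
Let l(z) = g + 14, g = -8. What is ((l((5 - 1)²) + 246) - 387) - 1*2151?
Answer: -2286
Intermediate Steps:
l(z) = 6 (l(z) = -8 + 14 = 6)
((l((5 - 1)²) + 246) - 387) - 1*2151 = ((6 + 246) - 387) - 1*2151 = (252 - 387) - 2151 = -135 - 2151 = -2286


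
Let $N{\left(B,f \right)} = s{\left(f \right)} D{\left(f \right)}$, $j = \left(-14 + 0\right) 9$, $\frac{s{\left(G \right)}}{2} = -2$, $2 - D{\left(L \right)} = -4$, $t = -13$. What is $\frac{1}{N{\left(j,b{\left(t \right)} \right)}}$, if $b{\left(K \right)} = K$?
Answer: $- \frac{1}{24} \approx -0.041667$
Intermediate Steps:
$D{\left(L \right)} = 6$ ($D{\left(L \right)} = 2 - -4 = 2 + 4 = 6$)
$s{\left(G \right)} = -4$ ($s{\left(G \right)} = 2 \left(-2\right) = -4$)
$j = -126$ ($j = \left(-14\right) 9 = -126$)
$N{\left(B,f \right)} = -24$ ($N{\left(B,f \right)} = \left(-4\right) 6 = -24$)
$\frac{1}{N{\left(j,b{\left(t \right)} \right)}} = \frac{1}{-24} = - \frac{1}{24}$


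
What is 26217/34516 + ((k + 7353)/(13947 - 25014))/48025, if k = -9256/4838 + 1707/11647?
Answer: 392574704972455413239/516853769057141037900 ≈ 0.75955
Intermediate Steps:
k = -49773083/28174093 (k = -9256*1/4838 + 1707*(1/11647) = -4628/2419 + 1707/11647 = -49773083/28174093 ≈ -1.7666)
26217/34516 + ((k + 7353)/(13947 - 25014))/48025 = 26217/34516 + ((-49773083/28174093 + 7353)/(13947 - 25014))/48025 = 26217*(1/34516) + ((207114332746/28174093)/(-11067))*(1/48025) = 26217/34516 + ((207114332746/28174093)*(-1/11067))*(1/48025) = 26217/34516 - 207114332746/311802687231*1/48025 = 26217/34516 - 207114332746/14974324054268775 = 392574704972455413239/516853769057141037900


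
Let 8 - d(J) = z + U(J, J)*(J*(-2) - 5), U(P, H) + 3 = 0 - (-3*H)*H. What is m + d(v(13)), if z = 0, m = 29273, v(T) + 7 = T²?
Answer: 25931122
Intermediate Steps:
v(T) = -7 + T²
U(P, H) = -3 + 3*H² (U(P, H) = -3 + (0 - (-3*H)*H) = -3 + (0 - (-3)*H²) = -3 + (0 + 3*H²) = -3 + 3*H²)
d(J) = 8 - (-5 - 2*J)*(-3 + 3*J²) (d(J) = 8 - (0 + (-3 + 3*J²)*(J*(-2) - 5)) = 8 - (0 + (-3 + 3*J²)*(-2*J - 5)) = 8 - (0 + (-3 + 3*J²)*(-5 - 2*J)) = 8 - (0 + (-5 - 2*J)*(-3 + 3*J²)) = 8 - (-5 - 2*J)*(-3 + 3*J²))
m + d(v(13)) = 29273 + (-7 + 15*(-7 + 13²)² + 6*(-7 + 13²)*(-1 + (-7 + 13²)²)) = 29273 + (-7 + 15*(-7 + 169)² + 6*(-7 + 169)*(-1 + (-7 + 169)²)) = 29273 + (-7 + 15*162² + 6*162*(-1 + 162²)) = 29273 + (-7 + 15*26244 + 6*162*(-1 + 26244)) = 29273 + (-7 + 393660 + 6*162*26243) = 29273 + (-7 + 393660 + 25508196) = 29273 + 25901849 = 25931122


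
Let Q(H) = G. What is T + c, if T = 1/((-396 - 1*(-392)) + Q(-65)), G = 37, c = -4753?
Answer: -156848/33 ≈ -4753.0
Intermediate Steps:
Q(H) = 37
T = 1/33 (T = 1/((-396 - 1*(-392)) + 37) = 1/((-396 + 392) + 37) = 1/(-4 + 37) = 1/33 ≈ 0.030303)
T + c = 1/33 - 4753 = -156848/33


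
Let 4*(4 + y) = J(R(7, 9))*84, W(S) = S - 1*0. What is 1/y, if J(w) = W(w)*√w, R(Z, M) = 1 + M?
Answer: 1/110246 + 105*√10/220492 ≈ 0.0015150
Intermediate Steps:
W(S) = S (W(S) = S + 0 = S)
J(w) = w^(3/2) (J(w) = w*√w = w^(3/2))
y = -4 + 210*√10 (y = -4 + ((1 + 9)^(3/2)*84)/4 = -4 + (10^(3/2)*84)/4 = -4 + ((10*√10)*84)/4 = -4 + (840*√10)/4 = -4 + 210*√10 ≈ 660.08)
1/y = 1/(-4 + 210*√10)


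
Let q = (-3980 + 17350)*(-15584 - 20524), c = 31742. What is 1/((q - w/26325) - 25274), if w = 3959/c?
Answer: -835608150/403422618662661059 ≈ -2.0713e-9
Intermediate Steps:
q = -482763960 (q = 13370*(-36108) = -482763960)
w = 3959/31742 ≈ 0.12472
1/((q - w/26325) - 25274) = 1/((-482763960 - 3959/(31742*26325)) - 25274) = 1/((-482763960 - 1*3959/835608150) - 25274) = 1/((-482763960 - 3959/835608150) - 25274) = 1/(-403401499502277959/835608150 - 25274) = 1/(-403422618662661059/835608150) = -835608150/403422618662661059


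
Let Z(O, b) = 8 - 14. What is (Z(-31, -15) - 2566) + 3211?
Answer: 639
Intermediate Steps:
Z(O, b) = -6
(Z(-31, -15) - 2566) + 3211 = (-6 - 2566) + 3211 = -2572 + 3211 = 639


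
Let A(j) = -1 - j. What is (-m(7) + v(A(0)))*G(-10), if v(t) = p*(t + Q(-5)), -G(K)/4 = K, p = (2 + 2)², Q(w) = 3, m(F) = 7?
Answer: 1000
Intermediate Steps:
p = 16 (p = 4² = 16)
G(K) = -4*K
v(t) = 48 + 16*t (v(t) = 16*(t + 3) = 16*(3 + t) = 48 + 16*t)
(-m(7) + v(A(0)))*G(-10) = (-1*7 + (48 + 16*(-1 - 1*0)))*(-4*(-10)) = (-7 + (48 + 16*(-1 + 0)))*40 = (-7 + (48 + 16*(-1)))*40 = (-7 + (48 - 16))*40 = (-7 + 32)*40 = 25*40 = 1000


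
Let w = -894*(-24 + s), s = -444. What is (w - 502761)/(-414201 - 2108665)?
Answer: 84369/2522866 ≈ 0.033442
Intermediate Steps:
w = 418392 (w = -894*(-24 - 444) = -894*(-468) = 418392)
(w - 502761)/(-414201 - 2108665) = (418392 - 502761)/(-414201 - 2108665) = -84369/(-2522866) = -84369*(-1/2522866) = 84369/2522866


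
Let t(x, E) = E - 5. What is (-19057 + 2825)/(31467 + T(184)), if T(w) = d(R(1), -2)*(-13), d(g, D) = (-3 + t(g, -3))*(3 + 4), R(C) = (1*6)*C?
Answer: -4058/8117 ≈ -0.49994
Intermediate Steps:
R(C) = 6*C
t(x, E) = -5 + E
d(g, D) = -77 (d(g, D) = (-3 + (-5 - 3))*(3 + 4) = (-3 - 8)*7 = -11*7 = -77)
T(w) = 1001 (T(w) = -77*(-13) = 1001)
(-19057 + 2825)/(31467 + T(184)) = (-19057 + 2825)/(31467 + 1001) = -16232/32468 = -16232*1/32468 = -4058/8117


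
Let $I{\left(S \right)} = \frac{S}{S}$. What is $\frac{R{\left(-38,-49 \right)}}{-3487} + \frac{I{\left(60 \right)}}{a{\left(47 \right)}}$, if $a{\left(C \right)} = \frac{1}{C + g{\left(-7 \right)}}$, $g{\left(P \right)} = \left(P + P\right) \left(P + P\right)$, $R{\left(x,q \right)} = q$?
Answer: $\frac{847390}{3487} \approx 243.01$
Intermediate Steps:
$g{\left(P \right)} = 4 P^{2}$ ($g{\left(P \right)} = 2 P 2 P = 4 P^{2}$)
$I{\left(S \right)} = 1$
$a{\left(C \right)} = \frac{1}{196 + C}$ ($a{\left(C \right)} = \frac{1}{C + 4 \left(-7\right)^{2}} = \frac{1}{C + 4 \cdot 49} = \frac{1}{C + 196} = \frac{1}{196 + C}$)
$\frac{R{\left(-38,-49 \right)}}{-3487} + \frac{I{\left(60 \right)}}{a{\left(47 \right)}} = - \frac{49}{-3487} + 1 \frac{1}{\frac{1}{196 + 47}} = \left(-49\right) \left(- \frac{1}{3487}\right) + 1 \frac{1}{\frac{1}{243}} = \frac{49}{3487} + 1 \frac{1}{\frac{1}{243}} = \frac{49}{3487} + 1 \cdot 243 = \frac{49}{3487} + 243 = \frac{847390}{3487}$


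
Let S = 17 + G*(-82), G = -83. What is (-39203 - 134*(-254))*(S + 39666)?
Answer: -240208663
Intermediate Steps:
S = 6823 (S = 17 - 83*(-82) = 17 + 6806 = 6823)
(-39203 - 134*(-254))*(S + 39666) = (-39203 - 134*(-254))*(6823 + 39666) = (-39203 + 34036)*46489 = -5167*46489 = -240208663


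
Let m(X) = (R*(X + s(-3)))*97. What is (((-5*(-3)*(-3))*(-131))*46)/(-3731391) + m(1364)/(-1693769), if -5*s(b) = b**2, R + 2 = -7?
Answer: 315720085421/501596381165 ≈ 0.62943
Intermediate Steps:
R = -9 (R = -2 - 7 = -9)
s(b) = -b**2/5
m(X) = 7857/5 - 873*X (m(X) = -9*(X - 1/5*(-3)**2)*97 = -9*(X - 1/5*9)*97 = -9*(X - 9/5)*97 = -9*(-9/5 + X)*97 = (81/5 - 9*X)*97 = 7857/5 - 873*X)
(((-5*(-3)*(-3))*(-131))*46)/(-3731391) + m(1364)/(-1693769) = (((-5*(-3)*(-3))*(-131))*46)/(-3731391) + (7857/5 - 873*1364)/(-1693769) = (((15*(-3))*(-131))*46)*(-1/3731391) + (7857/5 - 1190772)*(-1/1693769) = (-45*(-131)*46)*(-1/3731391) - 5946003/5*(-1/1693769) = (5895*46)*(-1/3731391) + 849429/1209835 = 271170*(-1/3731391) + 849429/1209835 = -30130/414599 + 849429/1209835 = 315720085421/501596381165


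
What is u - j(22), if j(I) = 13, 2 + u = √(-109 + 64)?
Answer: -15 + 3*I*√5 ≈ -15.0 + 6.7082*I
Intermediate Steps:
u = -2 + 3*I*√5 (u = -2 + √(-109 + 64) = -2 + √(-45) = -2 + 3*I*√5 ≈ -2.0 + 6.7082*I)
u - j(22) = (-2 + 3*I*√5) - 1*13 = (-2 + 3*I*√5) - 13 = -15 + 3*I*√5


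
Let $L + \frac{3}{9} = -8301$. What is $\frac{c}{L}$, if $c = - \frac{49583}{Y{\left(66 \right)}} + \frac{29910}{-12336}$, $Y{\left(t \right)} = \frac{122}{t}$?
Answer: $\frac{10093234407}{3123360064} \approx 3.2315$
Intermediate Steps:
$c = - \frac{3364411469}{125416}$ ($c = - \frac{49583}{122 \cdot \frac{1}{66}} + \frac{29910}{-12336} = - \frac{49583}{122 \cdot \frac{1}{66}} + 29910 \left(- \frac{1}{12336}\right) = - \frac{49583}{\frac{61}{33}} - \frac{4985}{2056} = \left(-49583\right) \frac{33}{61} - \frac{4985}{2056} = - \frac{1636239}{61} - \frac{4985}{2056} = - \frac{3364411469}{125416} \approx -26826.0$)
$L = - \frac{24904}{3}$ ($L = - \frac{1}{3} - 8301 = - \frac{24904}{3} \approx -8301.3$)
$\frac{c}{L} = - \frac{3364411469}{125416 \left(- \frac{24904}{3}\right)} = \left(- \frac{3364411469}{125416}\right) \left(- \frac{3}{24904}\right) = \frac{10093234407}{3123360064}$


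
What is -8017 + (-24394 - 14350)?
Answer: -46761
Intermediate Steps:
-8017 + (-24394 - 14350) = -8017 - 38744 = -46761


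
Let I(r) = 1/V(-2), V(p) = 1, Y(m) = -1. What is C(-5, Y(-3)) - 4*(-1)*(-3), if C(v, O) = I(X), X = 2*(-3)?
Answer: -11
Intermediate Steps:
X = -6
I(r) = 1 (I(r) = 1/1 = 1)
C(v, O) = 1
C(-5, Y(-3)) - 4*(-1)*(-3) = 1 - 4*(-1)*(-3) = 1 + 4*(-3) = 1 - 12 = -11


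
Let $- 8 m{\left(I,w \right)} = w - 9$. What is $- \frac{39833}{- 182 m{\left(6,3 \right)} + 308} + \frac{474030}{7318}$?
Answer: $- \frac{210201749}{1255037} \approx -167.49$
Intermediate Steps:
$m{\left(I,w \right)} = \frac{9}{8} - \frac{w}{8}$ ($m{\left(I,w \right)} = - \frac{w - 9}{8} = - \frac{-9 + w}{8} = \frac{9}{8} - \frac{w}{8}$)
$- \frac{39833}{- 182 m{\left(6,3 \right)} + 308} + \frac{474030}{7318} = - \frac{39833}{- 182 \left(\frac{9}{8} - \frac{3}{8}\right) + 308} + \frac{474030}{7318} = - \frac{39833}{- 182 \left(\frac{9}{8} - \frac{3}{8}\right) + 308} + 474030 \cdot \frac{1}{7318} = - \frac{39833}{\left(-182\right) \frac{3}{4} + 308} + \frac{237015}{3659} = - \frac{39833}{- \frac{273}{2} + 308} + \frac{237015}{3659} = - \frac{39833}{\frac{343}{2}} + \frac{237015}{3659} = \left(-39833\right) \frac{2}{343} + \frac{237015}{3659} = - \frac{79666}{343} + \frac{237015}{3659} = - \frac{210201749}{1255037}$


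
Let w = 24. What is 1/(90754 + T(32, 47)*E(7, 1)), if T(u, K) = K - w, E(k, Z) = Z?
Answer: 1/90777 ≈ 1.1016e-5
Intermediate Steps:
T(u, K) = -24 + K (T(u, K) = K - 1*24 = K - 24 = -24 + K)
1/(90754 + T(32, 47)*E(7, 1)) = 1/(90754 + (-24 + 47)*1) = 1/(90754 + 23*1) = 1/(90754 + 23) = 1/90777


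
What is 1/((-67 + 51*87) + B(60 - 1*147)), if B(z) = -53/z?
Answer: 87/380243 ≈ 0.00022880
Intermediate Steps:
1/((-67 + 51*87) + B(60 - 1*147)) = 1/((-67 + 51*87) - 53/(60 - 1*147)) = 1/((-67 + 4437) - 53/(60 - 147)) = 1/(4370 - 53/(-87)) = 1/(4370 - 53*(-1/87)) = 1/(4370 + 53/87) = 1/(380243/87) = 87/380243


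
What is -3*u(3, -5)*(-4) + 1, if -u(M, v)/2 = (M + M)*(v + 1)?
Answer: 577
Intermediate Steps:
u(M, v) = -4*M*(1 + v) (u(M, v) = -2*(M + M)*(v + 1) = -2*2*M*(1 + v) = -4*M*(1 + v))
-3*u(3, -5)*(-4) + 1 = -(-12)*3*(1 - 5)*(-4) + 1 = -(-12)*3*(-4)*(-4) + 1 = -3*48*(-4) + 1 = -144*(-4) + 1 = 576 + 1 = 577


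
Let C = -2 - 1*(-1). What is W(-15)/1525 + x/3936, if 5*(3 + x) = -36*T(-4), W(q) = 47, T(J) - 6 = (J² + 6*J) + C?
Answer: 71119/2000800 ≈ 0.035545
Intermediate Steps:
C = -1 (C = -2 + 1 = -1)
T(J) = 5 + J² + 6*J (T(J) = 6 + ((J² + 6*J) - 1) = 6 + (-1 + J² + 6*J) = 5 + J² + 6*J)
x = 93/5 (x = -3 + (-36*(5 + (-4)² + 6*(-4)))/5 = -3 + (-36*(5 + 16 - 24))/5 = -3 + (-36*(-3))/5 = -3 + (⅕)*108 = -3 + 108/5 = 93/5 ≈ 18.600)
W(-15)/1525 + x/3936 = 47/1525 + (93/5)/3936 = 47*(1/1525) + (93/5)*(1/3936) = 47/1525 + 31/6560 = 71119/2000800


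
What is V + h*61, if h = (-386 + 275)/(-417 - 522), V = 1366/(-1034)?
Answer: 953090/161821 ≈ 5.8898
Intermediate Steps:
V = -683/517 (V = 1366*(-1/1034) = -683/517 ≈ -1.3211)
h = 37/313 (h = -111/(-939) = -111*(-1/939) = 37/313 ≈ 0.11821)
V + h*61 = -683/517 + (37/313)*61 = -683/517 + 2257/313 = 953090/161821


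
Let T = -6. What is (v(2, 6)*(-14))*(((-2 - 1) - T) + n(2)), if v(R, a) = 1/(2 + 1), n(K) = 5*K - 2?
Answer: -154/3 ≈ -51.333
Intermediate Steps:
n(K) = -2 + 5*K
v(R, a) = ⅓ (v(R, a) = 1/3 = ⅓)
(v(2, 6)*(-14))*(((-2 - 1) - T) + n(2)) = ((⅓)*(-14))*(((-2 - 1) - 1*(-6)) + (-2 + 5*2)) = -14*((-3 + 6) + (-2 + 10))/3 = -14*(3 + 8)/3 = -14/3*11 = -154/3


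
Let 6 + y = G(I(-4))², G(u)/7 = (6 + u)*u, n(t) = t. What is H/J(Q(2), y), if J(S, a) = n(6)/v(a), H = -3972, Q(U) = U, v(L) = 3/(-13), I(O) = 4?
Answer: 1986/13 ≈ 152.77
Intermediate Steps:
v(L) = -3/13 (v(L) = 3*(-1/13) = -3/13)
G(u) = 7*u*(6 + u) (G(u) = 7*((6 + u)*u) = 7*(u*(6 + u)) = 7*u*(6 + u))
y = 78394 (y = -6 + (7*4*(6 + 4))² = -6 + (7*4*10)² = -6 + 280² = -6 + 78400 = 78394)
J(S, a) = -26 (J(S, a) = 6/(-3/13) = 6*(-13/3) = -26)
H/J(Q(2), y) = -3972/(-26) = -3972*(-1/26) = 1986/13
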